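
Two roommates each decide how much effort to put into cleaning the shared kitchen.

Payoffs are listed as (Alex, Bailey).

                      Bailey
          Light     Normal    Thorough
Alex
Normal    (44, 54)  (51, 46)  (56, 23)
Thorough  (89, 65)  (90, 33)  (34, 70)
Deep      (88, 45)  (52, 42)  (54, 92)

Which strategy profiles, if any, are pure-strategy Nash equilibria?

No pure-strategy Nash equilibrium.

Check each profile: it is a Nash equilibrium iff no player can strictly gain by switching unilaterally.
(Normal, Light): Alex can switch to Thorough (44 → 89). Not NE.
(Normal, Normal): Alex can switch to Thorough (51 → 90). Not NE.
(Normal, Thorough): Bailey can switch to Light (23 → 54). Not NE.
(Thorough, Light): Bailey can switch to Thorough (65 → 70). Not NE.
(Thorough, Normal): Bailey can switch to Light (33 → 65). Not NE.
(Thorough, Thorough): Alex can switch to Normal (34 → 56). Not NE.
(Deep, Light): Alex can switch to Thorough (88 → 89). Not NE.
(Deep, Normal): Alex can switch to Thorough (52 → 90). Not NE.
(The remaining 1 profile has a profitable deviation by the same check.)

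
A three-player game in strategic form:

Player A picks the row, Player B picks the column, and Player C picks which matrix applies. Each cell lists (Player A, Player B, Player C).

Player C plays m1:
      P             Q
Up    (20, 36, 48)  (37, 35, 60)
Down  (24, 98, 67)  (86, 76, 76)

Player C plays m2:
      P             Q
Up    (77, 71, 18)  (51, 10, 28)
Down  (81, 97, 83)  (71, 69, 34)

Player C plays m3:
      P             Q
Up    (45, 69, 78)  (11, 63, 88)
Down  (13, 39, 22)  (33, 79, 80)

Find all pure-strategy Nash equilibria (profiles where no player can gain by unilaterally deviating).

Player A against (P, m1): payoffs 20, 24 → best response Down.
Player A against (P, m2): payoffs 77, 81 → best response Down.
Player A against (P, m3): payoffs 45, 13 → best response Up.
Player A against (Q, m1): payoffs 37, 86 → best response Down.
Player A against (Q, m2): payoffs 51, 71 → best response Down.
Player A against (Q, m3): payoffs 11, 33 → best response Down.
Player B against (Up, m1): payoffs 36, 35 → best response P.
Player B against (Up, m2): payoffs 71, 10 → best response P.
Player B against (Up, m3): payoffs 69, 63 → best response P.
Player B against (Down, m1): payoffs 98, 76 → best response P.
Player B against (Down, m2): payoffs 97, 69 → best response P.
Player B against (Down, m3): payoffs 39, 79 → best response Q.
Player C against (Up, P): payoffs 48, 18, 78 → best response m3.
Player C against (Up, Q): payoffs 60, 28, 88 → best response m3.
Player C against (Down, P): payoffs 67, 83, 22 → best response m2.
Player C against (Down, Q): payoffs 76, 34, 80 → best response m3.
Mutual best responses: (Up, P, m3); (Down, P, m2); (Down, Q, m3).

(Up, P, m3); (Down, P, m2); (Down, Q, m3)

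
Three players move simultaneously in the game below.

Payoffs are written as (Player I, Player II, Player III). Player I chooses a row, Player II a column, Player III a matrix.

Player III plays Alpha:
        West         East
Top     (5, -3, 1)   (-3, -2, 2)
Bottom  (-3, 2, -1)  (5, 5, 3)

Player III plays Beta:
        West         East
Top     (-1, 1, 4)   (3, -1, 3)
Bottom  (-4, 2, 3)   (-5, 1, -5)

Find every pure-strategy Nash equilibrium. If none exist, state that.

(Top, West, Alpha): Player II can switch to East (-3 → -2). Not NE.
(Top, West, Beta): Player I gets -1, best alternative -4; Player II gets 1, best alternative -1; Player III gets 4, best alternative 1. No profitable deviation — NE.
(Top, East, Alpha): Player I can switch to Bottom (-3 → 5). Not NE.
(Top, East, Beta): Player II can switch to West (-1 → 1). Not NE.
(Bottom, West, Alpha): Player I can switch to Top (-3 → 5). Not NE.
(Bottom, West, Beta): Player I can switch to Top (-4 → -1). Not NE.
(Bottom, East, Alpha): Player I gets 5, best alternative -3; Player II gets 5, best alternative 2; Player III gets 3, best alternative -5. No profitable deviation — NE.
(Bottom, East, Beta): Player I can switch to Top (-5 → 3). Not NE.

Pure-strategy Nash equilibria: (Top, West, Beta) and (Bottom, East, Alpha)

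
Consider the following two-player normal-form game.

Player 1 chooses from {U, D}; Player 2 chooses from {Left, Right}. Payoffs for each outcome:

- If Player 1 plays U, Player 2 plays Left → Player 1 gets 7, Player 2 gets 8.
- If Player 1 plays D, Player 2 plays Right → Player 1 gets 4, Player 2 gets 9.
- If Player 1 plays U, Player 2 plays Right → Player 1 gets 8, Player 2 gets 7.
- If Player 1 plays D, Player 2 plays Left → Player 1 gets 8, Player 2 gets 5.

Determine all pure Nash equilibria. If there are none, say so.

Player 1 against Left: payoffs 7, 8 → best response D.
Player 1 against Right: payoffs 8, 4 → best response U.
Player 2 against U: payoffs 8, 7 → best response Left.
Player 2 against D: payoffs 5, 9 → best response Right.
No profile is a mutual best response for all players.

none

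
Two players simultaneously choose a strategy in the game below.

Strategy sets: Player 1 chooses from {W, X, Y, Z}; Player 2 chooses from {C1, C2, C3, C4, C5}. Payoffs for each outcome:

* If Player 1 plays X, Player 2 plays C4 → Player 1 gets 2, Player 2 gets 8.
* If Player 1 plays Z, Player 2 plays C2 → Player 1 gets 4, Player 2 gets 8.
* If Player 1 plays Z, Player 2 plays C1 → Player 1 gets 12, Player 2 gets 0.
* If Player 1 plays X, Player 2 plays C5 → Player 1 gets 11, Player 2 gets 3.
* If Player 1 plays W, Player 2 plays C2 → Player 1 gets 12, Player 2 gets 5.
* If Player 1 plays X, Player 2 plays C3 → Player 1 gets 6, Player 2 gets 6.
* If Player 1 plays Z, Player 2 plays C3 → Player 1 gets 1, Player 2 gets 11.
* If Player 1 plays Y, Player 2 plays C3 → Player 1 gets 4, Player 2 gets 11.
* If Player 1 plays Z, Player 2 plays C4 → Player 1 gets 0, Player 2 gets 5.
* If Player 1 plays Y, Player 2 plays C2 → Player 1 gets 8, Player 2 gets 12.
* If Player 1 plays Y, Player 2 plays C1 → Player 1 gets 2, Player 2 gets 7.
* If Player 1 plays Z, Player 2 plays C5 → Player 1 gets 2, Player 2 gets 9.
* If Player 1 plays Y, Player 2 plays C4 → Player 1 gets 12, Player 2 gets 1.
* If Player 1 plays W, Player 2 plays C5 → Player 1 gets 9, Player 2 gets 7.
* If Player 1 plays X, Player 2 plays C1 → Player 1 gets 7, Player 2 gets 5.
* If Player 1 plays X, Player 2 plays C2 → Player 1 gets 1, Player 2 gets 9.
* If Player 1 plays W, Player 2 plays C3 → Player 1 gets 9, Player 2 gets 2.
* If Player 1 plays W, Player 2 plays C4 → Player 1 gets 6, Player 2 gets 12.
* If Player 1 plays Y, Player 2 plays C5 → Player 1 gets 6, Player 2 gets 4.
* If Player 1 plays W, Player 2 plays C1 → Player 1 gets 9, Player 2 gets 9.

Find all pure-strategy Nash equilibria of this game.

This game has no pure Nash equilibrium.

(W, C1): Player 1 can switch to Z (9 → 12). Not NE.
(W, C2): Player 2 can switch to C1 (5 → 9). Not NE.
(W, C3): Player 2 can switch to C1 (2 → 9). Not NE.
(W, C4): Player 1 can switch to Y (6 → 12). Not NE.
(W, C5): Player 1 can switch to X (9 → 11). Not NE.
(X, C1): Player 1 can switch to W (7 → 9). Not NE.
(The remaining 14 profiles each have a profitable deviation by the same check.)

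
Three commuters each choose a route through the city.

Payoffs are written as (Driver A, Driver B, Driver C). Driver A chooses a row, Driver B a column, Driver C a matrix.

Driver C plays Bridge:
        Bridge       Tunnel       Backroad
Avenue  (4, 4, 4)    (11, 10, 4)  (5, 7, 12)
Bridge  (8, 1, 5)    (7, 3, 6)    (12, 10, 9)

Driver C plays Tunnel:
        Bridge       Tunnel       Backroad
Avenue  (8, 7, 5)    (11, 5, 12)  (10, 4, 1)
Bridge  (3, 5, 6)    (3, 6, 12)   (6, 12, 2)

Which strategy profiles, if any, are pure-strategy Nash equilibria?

Mark each player's best response to every combination of opponents' strategies; a profile where every player is best-responding is a pure Nash equilibrium.
Driver A against (Bridge, Bridge): payoffs 4, 8 → best response Bridge.
Driver A against (Bridge, Tunnel): payoffs 8, 3 → best response Avenue.
Driver A against (Tunnel, Bridge): payoffs 11, 7 → best response Avenue.
Driver A against (Tunnel, Tunnel): payoffs 11, 3 → best response Avenue.
Driver A against (Backroad, Bridge): payoffs 5, 12 → best response Bridge.
Driver A against (Backroad, Tunnel): payoffs 10, 6 → best response Avenue.
Driver B against (Avenue, Bridge): payoffs 4, 10, 7 → best response Tunnel.
Driver B against (Avenue, Tunnel): payoffs 7, 5, 4 → best response Bridge.
Driver B against (Bridge, Bridge): payoffs 1, 3, 10 → best response Backroad.
Driver B against (Bridge, Tunnel): payoffs 5, 6, 12 → best response Backroad.
Driver C against (Avenue, Bridge): payoffs 4, 5 → best response Tunnel.
Driver C against (Avenue, Tunnel): payoffs 4, 12 → best response Tunnel.
Driver C against (Avenue, Backroad): payoffs 12, 1 → best response Bridge.
Driver C against (Bridge, Bridge): payoffs 5, 6 → best response Tunnel.
Driver C against (Bridge, Tunnel): payoffs 6, 12 → best response Tunnel.
Driver C against (Bridge, Backroad): payoffs 9, 2 → best response Bridge.
Mutual best responses: (Avenue, Bridge, Tunnel); (Bridge, Backroad, Bridge).

(Avenue, Bridge, Tunnel), (Bridge, Backroad, Bridge)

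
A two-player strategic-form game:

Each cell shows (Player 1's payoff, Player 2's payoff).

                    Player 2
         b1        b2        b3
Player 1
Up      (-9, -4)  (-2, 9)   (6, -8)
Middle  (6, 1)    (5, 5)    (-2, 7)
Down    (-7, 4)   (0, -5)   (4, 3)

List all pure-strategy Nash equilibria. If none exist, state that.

There is no pure-strategy Nash equilibrium.

(Up, b1): Player 1 can switch to Middle (-9 → 6). Not NE.
(Up, b2): Player 1 can switch to Middle (-2 → 5). Not NE.
(Up, b3): Player 2 can switch to b1 (-8 → -4). Not NE.
(Middle, b1): Player 2 can switch to b2 (1 → 5). Not NE.
(Middle, b2): Player 2 can switch to b3 (5 → 7). Not NE.
(Middle, b3): Player 1 can switch to Up (-2 → 6). Not NE.
(The remaining 3 profiles each have a profitable deviation by the same check.)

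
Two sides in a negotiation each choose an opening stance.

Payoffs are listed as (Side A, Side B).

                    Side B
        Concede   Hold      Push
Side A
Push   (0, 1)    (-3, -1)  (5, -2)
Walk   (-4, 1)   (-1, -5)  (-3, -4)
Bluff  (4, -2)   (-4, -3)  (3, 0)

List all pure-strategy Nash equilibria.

This game has no pure Nash equilibrium.

Side A against Concede: payoffs 0, -4, 4 → best response Bluff.
Side A against Hold: payoffs -3, -1, -4 → best response Walk.
Side A against Push: payoffs 5, -3, 3 → best response Push.
Side B against Push: payoffs 1, -1, -2 → best response Concede.
Side B against Walk: payoffs 1, -5, -4 → best response Concede.
Side B against Bluff: payoffs -2, -3, 0 → best response Push.
No profile is a mutual best response for all players.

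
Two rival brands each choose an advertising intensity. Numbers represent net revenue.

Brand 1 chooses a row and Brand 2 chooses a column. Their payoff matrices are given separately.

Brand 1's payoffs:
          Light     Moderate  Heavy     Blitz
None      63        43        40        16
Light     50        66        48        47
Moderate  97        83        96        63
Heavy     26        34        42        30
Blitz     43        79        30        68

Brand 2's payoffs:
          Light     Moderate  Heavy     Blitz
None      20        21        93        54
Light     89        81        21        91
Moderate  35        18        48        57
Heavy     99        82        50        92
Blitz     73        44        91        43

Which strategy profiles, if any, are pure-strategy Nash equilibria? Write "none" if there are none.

There is no pure-strategy Nash equilibrium.

Check each profile: it is a Nash equilibrium iff no player can strictly gain by switching unilaterally.
(None, Light): Brand 1 can switch to Moderate (63 → 97). Not NE.
(None, Moderate): Brand 1 can switch to Light (43 → 66). Not NE.
(None, Heavy): Brand 1 can switch to Light (40 → 48). Not NE.
(None, Blitz): Brand 1 can switch to Light (16 → 47). Not NE.
(Light, Light): Brand 1 can switch to None (50 → 63). Not NE.
(Light, Moderate): Brand 1 can switch to Moderate (66 → 83). Not NE.
(Light, Heavy): Brand 1 can switch to Moderate (48 → 96). Not NE.
(Light, Blitz): Brand 1 can switch to Moderate (47 → 63). Not NE.
(The remaining 12 profiles each have a profitable deviation by the same check.)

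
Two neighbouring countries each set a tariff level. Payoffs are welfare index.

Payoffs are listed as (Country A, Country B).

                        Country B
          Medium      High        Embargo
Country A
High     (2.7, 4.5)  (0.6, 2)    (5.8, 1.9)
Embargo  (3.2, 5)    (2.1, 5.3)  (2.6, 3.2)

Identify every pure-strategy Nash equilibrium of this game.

Country A against Medium: payoffs 2.7, 3.2 → best response Embargo.
Country A against High: payoffs 0.6, 2.1 → best response Embargo.
Country A against Embargo: payoffs 5.8, 2.6 → best response High.
Country B against High: payoffs 4.5, 2, 1.9 → best response Medium.
Country B against Embargo: payoffs 5, 5.3, 3.2 → best response High.
Mutual best responses: (Embargo, High).

Pure NE: (Embargo, High)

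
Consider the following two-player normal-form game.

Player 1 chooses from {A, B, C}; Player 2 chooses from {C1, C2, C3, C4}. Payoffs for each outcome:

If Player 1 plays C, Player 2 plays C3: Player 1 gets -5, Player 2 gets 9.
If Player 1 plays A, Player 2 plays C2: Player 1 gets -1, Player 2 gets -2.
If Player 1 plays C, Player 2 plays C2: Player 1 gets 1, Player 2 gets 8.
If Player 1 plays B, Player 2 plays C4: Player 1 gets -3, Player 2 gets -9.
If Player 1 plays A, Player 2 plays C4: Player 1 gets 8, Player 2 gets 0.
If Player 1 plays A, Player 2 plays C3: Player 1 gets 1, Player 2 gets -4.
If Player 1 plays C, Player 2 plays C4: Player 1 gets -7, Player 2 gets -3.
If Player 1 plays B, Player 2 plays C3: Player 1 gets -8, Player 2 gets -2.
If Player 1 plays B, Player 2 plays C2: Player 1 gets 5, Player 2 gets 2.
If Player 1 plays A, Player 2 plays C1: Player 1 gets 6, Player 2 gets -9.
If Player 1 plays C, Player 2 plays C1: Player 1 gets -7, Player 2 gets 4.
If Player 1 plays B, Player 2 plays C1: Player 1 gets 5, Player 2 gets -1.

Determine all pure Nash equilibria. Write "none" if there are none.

The pure Nash equilibria are (A, C4); (B, C2).

Check each profile: it is a Nash equilibrium iff no player can strictly gain by switching unilaterally.
(A, C1): Player 2 can switch to C2 (-9 → -2). Not NE.
(A, C2): Player 1 can switch to B (-1 → 5). Not NE.
(A, C3): Player 2 can switch to C2 (-4 → -2). Not NE.
(A, C4): Player 1 gets 8, best alternative -3; Player 2 gets 0, best alternative -2. No profitable deviation — NE.
(B, C1): Player 1 can switch to A (5 → 6). Not NE.
(B, C2): Player 1 gets 5, best alternative 1; Player 2 gets 2, best alternative -1. No profitable deviation — NE.
(B, C3): Player 1 can switch to A (-8 → 1). Not NE.
(B, C4): Player 1 can switch to A (-3 → 8). Not NE.
(C, C1): Player 1 can switch to A (-7 → 6). Not NE.
(C, C2): Player 1 can switch to B (1 → 5). Not NE.
(The remaining 2 profiles each have a profitable deviation by the same check.)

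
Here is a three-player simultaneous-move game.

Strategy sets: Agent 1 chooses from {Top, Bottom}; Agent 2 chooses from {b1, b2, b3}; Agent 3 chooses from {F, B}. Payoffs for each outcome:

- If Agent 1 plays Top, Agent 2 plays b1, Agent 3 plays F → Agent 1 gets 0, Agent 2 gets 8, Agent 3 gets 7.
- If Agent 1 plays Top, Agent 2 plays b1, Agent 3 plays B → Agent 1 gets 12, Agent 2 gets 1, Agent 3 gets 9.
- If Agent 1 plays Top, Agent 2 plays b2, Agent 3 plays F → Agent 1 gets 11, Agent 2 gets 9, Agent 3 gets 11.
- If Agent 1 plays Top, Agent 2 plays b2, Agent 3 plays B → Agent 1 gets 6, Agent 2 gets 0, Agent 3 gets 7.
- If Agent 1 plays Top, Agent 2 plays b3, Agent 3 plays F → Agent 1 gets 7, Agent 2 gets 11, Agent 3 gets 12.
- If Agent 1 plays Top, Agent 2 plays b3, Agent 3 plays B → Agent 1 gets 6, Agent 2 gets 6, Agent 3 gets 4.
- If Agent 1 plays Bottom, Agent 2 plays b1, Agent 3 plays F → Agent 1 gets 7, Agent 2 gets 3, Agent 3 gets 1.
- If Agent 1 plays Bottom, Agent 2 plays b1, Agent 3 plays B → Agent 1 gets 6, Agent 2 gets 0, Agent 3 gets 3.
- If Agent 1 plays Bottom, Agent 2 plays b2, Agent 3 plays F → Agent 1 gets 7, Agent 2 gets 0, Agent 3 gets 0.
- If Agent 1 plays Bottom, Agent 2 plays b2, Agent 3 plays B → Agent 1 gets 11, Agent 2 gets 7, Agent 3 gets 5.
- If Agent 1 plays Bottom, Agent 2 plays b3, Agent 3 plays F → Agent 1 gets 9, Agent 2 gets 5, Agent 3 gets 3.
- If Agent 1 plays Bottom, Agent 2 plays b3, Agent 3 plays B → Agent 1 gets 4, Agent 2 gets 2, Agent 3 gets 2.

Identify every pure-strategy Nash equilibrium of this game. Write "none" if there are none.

(Bottom, b2, B); (Bottom, b3, F)

(Top, b1, F): Agent 1 can switch to Bottom (0 → 7). Not NE.
(Top, b1, B): Agent 2 can switch to b3 (1 → 6). Not NE.
(Top, b2, F): Agent 2 can switch to b3 (9 → 11). Not NE.
(Top, b2, B): Agent 1 can switch to Bottom (6 → 11). Not NE.
(Top, b3, F): Agent 1 can switch to Bottom (7 → 9). Not NE.
(Top, b3, B): Agent 3 can switch to F (4 → 12). Not NE.
(Bottom, b1, F): Agent 2 can switch to b3 (3 → 5). Not NE.
(Bottom, b1, B): Agent 1 can switch to Top (6 → 12). Not NE.
(Bottom, b2, F): Agent 1 can switch to Top (7 → 11). Not NE.
(Bottom, b2, B): Agent 1 gets 11, best alternative 6; Agent 2 gets 7, best alternative 2; Agent 3 gets 5, best alternative 0. No profitable deviation — NE.
(Bottom, b3, F): Agent 1 gets 9, best alternative 7; Agent 2 gets 5, best alternative 3; Agent 3 gets 3, best alternative 2. No profitable deviation — NE.
(Bottom, b3, B): Agent 1 can switch to Top (4 → 6). Not NE.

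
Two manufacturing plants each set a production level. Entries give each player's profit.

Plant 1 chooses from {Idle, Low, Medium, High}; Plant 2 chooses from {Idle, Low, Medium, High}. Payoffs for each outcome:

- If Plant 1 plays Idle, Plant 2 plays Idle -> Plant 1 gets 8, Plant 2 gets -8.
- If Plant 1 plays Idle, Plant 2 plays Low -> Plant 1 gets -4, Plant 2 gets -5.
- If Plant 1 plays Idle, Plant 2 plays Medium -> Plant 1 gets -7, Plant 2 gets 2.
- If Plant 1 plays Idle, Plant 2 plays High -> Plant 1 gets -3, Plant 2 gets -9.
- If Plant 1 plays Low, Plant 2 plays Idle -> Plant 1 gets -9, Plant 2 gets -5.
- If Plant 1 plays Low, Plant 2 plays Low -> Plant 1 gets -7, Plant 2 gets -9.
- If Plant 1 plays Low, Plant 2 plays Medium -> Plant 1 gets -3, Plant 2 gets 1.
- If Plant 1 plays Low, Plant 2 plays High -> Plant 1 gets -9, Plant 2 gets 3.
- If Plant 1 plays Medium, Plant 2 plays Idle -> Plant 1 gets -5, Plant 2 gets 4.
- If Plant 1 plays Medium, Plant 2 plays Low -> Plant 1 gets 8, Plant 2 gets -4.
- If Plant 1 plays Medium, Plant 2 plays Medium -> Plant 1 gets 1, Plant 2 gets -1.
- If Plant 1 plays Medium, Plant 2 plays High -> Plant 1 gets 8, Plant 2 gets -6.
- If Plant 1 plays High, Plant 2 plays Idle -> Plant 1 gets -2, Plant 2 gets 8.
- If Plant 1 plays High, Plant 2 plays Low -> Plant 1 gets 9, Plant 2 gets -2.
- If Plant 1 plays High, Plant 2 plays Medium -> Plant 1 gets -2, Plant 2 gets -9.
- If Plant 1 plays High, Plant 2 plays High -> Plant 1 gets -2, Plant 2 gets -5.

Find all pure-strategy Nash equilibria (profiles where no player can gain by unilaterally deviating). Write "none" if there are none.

none

(Idle, Idle): Plant 2 can switch to Low (-8 → -5). Not NE.
(Idle, Low): Plant 1 can switch to Medium (-4 → 8). Not NE.
(Idle, Medium): Plant 1 can switch to Low (-7 → -3). Not NE.
(Idle, High): Plant 1 can switch to Medium (-3 → 8). Not NE.
(Low, Idle): Plant 1 can switch to Idle (-9 → 8). Not NE.
(Low, Low): Plant 1 can switch to Idle (-7 → -4). Not NE.
(The remaining 10 profiles each have a profitable deviation by the same check.)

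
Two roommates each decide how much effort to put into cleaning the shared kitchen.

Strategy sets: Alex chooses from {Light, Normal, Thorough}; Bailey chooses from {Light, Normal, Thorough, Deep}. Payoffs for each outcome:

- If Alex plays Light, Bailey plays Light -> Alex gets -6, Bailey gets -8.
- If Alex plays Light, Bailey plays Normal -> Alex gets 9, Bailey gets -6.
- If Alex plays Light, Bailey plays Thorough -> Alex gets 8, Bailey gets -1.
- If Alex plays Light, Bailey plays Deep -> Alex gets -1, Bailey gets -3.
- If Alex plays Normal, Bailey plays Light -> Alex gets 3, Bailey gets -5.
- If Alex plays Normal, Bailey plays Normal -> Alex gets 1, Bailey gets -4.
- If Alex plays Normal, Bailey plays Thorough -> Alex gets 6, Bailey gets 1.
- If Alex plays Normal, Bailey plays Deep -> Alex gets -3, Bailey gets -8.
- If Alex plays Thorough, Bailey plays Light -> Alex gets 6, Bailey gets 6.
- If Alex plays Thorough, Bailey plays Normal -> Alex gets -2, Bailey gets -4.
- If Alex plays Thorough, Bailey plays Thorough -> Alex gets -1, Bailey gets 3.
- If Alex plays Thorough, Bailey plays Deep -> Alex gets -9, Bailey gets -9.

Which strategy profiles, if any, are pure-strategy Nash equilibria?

(Light, Thorough); (Thorough, Light)

Alex against Light: payoffs -6, 3, 6 → best response Thorough.
Alex against Normal: payoffs 9, 1, -2 → best response Light.
Alex against Thorough: payoffs 8, 6, -1 → best response Light.
Alex against Deep: payoffs -1, -3, -9 → best response Light.
Bailey against Light: payoffs -8, -6, -1, -3 → best response Thorough.
Bailey against Normal: payoffs -5, -4, 1, -8 → best response Thorough.
Bailey against Thorough: payoffs 6, -4, 3, -9 → best response Light.
Mutual best responses: (Light, Thorough); (Thorough, Light).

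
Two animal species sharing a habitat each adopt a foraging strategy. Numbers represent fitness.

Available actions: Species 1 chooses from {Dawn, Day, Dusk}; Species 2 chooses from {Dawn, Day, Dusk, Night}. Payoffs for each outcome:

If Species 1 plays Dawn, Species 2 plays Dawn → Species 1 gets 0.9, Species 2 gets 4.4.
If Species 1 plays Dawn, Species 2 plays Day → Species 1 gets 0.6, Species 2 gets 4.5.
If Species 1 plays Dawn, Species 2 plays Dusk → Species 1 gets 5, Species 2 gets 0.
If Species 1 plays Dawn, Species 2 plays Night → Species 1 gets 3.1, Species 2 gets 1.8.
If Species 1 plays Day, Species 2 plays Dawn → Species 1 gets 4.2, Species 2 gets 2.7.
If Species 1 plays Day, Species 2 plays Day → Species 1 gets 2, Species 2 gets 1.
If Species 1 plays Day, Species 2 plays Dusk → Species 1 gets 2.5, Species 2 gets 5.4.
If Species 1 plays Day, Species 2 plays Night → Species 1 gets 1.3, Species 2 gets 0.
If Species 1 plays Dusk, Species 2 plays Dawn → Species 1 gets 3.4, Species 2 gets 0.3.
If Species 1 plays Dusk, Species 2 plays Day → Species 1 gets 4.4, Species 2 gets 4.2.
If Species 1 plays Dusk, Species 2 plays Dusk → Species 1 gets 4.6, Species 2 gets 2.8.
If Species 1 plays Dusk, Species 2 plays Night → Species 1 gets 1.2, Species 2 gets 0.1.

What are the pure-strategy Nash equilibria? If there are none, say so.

Pure NE: (Dusk, Day)

Check each profile: it is a Nash equilibrium iff no player can strictly gain by switching unilaterally.
(Dawn, Dawn): Species 1 can switch to Day (0.9 → 4.2). Not NE.
(Dawn, Day): Species 1 can switch to Day (0.6 → 2). Not NE.
(Dawn, Dusk): Species 2 can switch to Dawn (0 → 4.4). Not NE.
(Dawn, Night): Species 2 can switch to Dawn (1.8 → 4.4). Not NE.
(Day, Dawn): Species 2 can switch to Dusk (2.7 → 5.4). Not NE.
(Day, Day): Species 1 can switch to Dusk (2 → 4.4). Not NE.
(Day, Dusk): Species 1 can switch to Dawn (2.5 → 5). Not NE.
(Day, Night): Species 1 can switch to Dawn (1.3 → 3.1). Not NE.
(Dusk, Day): Species 1 gets 4.4, best alternative 2; Species 2 gets 4.2, best alternative 2.8. No profitable deviation — NE.
(The remaining 3 profiles each have a profitable deviation by the same check.)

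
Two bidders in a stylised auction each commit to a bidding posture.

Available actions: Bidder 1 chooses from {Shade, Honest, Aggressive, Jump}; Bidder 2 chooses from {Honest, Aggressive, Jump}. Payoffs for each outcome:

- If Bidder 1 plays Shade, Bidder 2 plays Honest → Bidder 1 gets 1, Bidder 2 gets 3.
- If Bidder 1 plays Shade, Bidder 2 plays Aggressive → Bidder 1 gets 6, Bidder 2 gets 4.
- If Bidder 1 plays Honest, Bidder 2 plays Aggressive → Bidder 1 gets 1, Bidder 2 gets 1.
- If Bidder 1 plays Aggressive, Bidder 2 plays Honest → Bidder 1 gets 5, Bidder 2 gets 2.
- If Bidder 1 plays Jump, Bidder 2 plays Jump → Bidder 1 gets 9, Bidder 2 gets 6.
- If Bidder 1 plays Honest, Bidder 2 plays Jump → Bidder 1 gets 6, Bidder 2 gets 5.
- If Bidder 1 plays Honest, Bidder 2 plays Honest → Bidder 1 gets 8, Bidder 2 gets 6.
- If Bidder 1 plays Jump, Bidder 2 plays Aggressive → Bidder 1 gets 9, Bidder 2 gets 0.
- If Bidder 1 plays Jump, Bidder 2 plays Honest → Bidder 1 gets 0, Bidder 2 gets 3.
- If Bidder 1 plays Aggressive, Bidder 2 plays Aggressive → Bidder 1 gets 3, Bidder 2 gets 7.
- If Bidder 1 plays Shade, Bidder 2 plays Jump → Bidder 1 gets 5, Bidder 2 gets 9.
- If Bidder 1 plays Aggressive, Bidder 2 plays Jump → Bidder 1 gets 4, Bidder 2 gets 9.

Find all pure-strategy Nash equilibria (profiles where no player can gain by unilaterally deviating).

Bidder 1 against Honest: payoffs 1, 8, 5, 0 → best response Honest.
Bidder 1 against Aggressive: payoffs 6, 1, 3, 9 → best response Jump.
Bidder 1 against Jump: payoffs 5, 6, 4, 9 → best response Jump.
Bidder 2 against Shade: payoffs 3, 4, 9 → best response Jump.
Bidder 2 against Honest: payoffs 6, 1, 5 → best response Honest.
Bidder 2 against Aggressive: payoffs 2, 7, 9 → best response Jump.
Bidder 2 against Jump: payoffs 3, 0, 6 → best response Jump.
Mutual best responses: (Honest, Honest); (Jump, Jump).

The pure Nash equilibria are (Honest, Honest) and (Jump, Jump).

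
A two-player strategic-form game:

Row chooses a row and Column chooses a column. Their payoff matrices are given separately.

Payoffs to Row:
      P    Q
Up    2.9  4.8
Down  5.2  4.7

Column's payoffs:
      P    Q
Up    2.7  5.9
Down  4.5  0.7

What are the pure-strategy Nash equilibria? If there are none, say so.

Pure-strategy Nash equilibria: (Up, Q); (Down, P)

Row against P: payoffs 2.9, 5.2 → best response Down.
Row against Q: payoffs 4.8, 4.7 → best response Up.
Column against Up: payoffs 2.7, 5.9 → best response Q.
Column against Down: payoffs 4.5, 0.7 → best response P.
Mutual best responses: (Up, Q); (Down, P).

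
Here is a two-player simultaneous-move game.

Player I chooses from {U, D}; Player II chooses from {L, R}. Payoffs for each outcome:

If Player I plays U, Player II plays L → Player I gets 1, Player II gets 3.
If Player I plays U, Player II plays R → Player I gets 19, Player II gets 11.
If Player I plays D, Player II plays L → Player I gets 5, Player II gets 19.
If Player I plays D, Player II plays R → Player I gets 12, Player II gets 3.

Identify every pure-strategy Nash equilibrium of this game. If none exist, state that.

The pure Nash equilibria are (U, R) and (D, L).

Player I against L: payoffs 1, 5 → best response D.
Player I against R: payoffs 19, 12 → best response U.
Player II against U: payoffs 3, 11 → best response R.
Player II against D: payoffs 19, 3 → best response L.
Mutual best responses: (U, R); (D, L).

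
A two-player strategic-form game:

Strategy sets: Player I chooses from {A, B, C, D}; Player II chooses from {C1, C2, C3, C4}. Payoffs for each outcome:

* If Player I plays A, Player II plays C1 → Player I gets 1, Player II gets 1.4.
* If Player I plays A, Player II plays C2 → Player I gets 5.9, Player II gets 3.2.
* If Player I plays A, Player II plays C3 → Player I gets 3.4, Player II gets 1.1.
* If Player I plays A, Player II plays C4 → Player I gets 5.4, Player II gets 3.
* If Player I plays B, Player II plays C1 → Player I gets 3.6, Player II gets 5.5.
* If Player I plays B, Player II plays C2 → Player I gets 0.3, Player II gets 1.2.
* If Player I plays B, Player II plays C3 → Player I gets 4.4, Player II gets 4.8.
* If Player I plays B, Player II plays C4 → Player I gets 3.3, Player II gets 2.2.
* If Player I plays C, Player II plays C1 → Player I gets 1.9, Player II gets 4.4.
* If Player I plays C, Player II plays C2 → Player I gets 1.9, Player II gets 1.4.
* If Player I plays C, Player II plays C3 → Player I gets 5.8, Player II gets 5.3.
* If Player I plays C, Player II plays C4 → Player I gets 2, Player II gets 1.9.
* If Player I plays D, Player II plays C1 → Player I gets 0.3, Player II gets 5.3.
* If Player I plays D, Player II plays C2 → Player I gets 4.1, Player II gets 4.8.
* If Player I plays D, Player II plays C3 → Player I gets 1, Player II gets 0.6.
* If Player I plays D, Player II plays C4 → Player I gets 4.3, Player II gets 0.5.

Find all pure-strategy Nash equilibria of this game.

Pure-strategy Nash equilibria: (A, C2), (B, C1), (C, C3)

Player I against C1: payoffs 1, 3.6, 1.9, 0.3 → best response B.
Player I against C2: payoffs 5.9, 0.3, 1.9, 4.1 → best response A.
Player I against C3: payoffs 3.4, 4.4, 5.8, 1 → best response C.
Player I against C4: payoffs 5.4, 3.3, 2, 4.3 → best response A.
Player II against A: payoffs 1.4, 3.2, 1.1, 3 → best response C2.
Player II against B: payoffs 5.5, 1.2, 4.8, 2.2 → best response C1.
Player II against C: payoffs 4.4, 1.4, 5.3, 1.9 → best response C3.
Player II against D: payoffs 5.3, 4.8, 0.6, 0.5 → best response C1.
Mutual best responses: (A, C2); (B, C1); (C, C3).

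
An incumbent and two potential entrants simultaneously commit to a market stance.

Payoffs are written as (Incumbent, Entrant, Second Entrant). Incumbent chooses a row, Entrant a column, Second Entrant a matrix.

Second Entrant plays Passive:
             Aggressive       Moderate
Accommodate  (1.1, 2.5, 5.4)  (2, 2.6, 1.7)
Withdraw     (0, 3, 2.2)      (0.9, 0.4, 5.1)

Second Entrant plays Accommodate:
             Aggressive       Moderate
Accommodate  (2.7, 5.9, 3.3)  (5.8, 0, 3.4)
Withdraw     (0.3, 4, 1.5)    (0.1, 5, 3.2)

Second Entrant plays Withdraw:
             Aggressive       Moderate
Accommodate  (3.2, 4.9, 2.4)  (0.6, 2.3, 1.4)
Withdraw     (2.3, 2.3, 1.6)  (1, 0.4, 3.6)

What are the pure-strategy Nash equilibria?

No pure-strategy Nash equilibrium.

Incumbent against (Aggressive, Passive): payoffs 1.1, 0 → best response Accommodate.
Incumbent against (Aggressive, Accommodate): payoffs 2.7, 0.3 → best response Accommodate.
Incumbent against (Aggressive, Withdraw): payoffs 3.2, 2.3 → best response Accommodate.
Incumbent against (Moderate, Passive): payoffs 2, 0.9 → best response Accommodate.
Incumbent against (Moderate, Accommodate): payoffs 5.8, 0.1 → best response Accommodate.
Incumbent against (Moderate, Withdraw): payoffs 0.6, 1 → best response Withdraw.
Entrant against (Accommodate, Passive): payoffs 2.5, 2.6 → best response Moderate.
Entrant against (Accommodate, Accommodate): payoffs 5.9, 0 → best response Aggressive.
Entrant against (Accommodate, Withdraw): payoffs 4.9, 2.3 → best response Aggressive.
Entrant against (Withdraw, Passive): payoffs 3, 0.4 → best response Aggressive.
Entrant against (Withdraw, Accommodate): payoffs 4, 5 → best response Moderate.
Entrant against (Withdraw, Withdraw): payoffs 2.3, 0.4 → best response Aggressive.
Second Entrant against (Accommodate, Aggressive): payoffs 5.4, 3.3, 2.4 → best response Passive.
Second Entrant against (Accommodate, Moderate): payoffs 1.7, 3.4, 1.4 → best response Accommodate.
Second Entrant against (Withdraw, Aggressive): payoffs 2.2, 1.5, 1.6 → best response Passive.
Second Entrant against (Withdraw, Moderate): payoffs 5.1, 3.2, 3.6 → best response Passive.
No profile is a mutual best response for all players.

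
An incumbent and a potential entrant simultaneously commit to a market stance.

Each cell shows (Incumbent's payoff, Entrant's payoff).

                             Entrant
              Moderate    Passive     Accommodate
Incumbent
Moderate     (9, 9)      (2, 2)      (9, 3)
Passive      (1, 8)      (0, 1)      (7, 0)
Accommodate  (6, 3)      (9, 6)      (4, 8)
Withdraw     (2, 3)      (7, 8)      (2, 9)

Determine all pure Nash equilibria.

The unique pure-strategy Nash equilibrium is (Moderate, Moderate).

Incumbent against Moderate: payoffs 9, 1, 6, 2 → best response Moderate.
Incumbent against Passive: payoffs 2, 0, 9, 7 → best response Accommodate.
Incumbent against Accommodate: payoffs 9, 7, 4, 2 → best response Moderate.
Entrant against Moderate: payoffs 9, 2, 3 → best response Moderate.
Entrant against Passive: payoffs 8, 1, 0 → best response Moderate.
Entrant against Accommodate: payoffs 3, 6, 8 → best response Accommodate.
Entrant against Withdraw: payoffs 3, 8, 9 → best response Accommodate.
Mutual best responses: (Moderate, Moderate).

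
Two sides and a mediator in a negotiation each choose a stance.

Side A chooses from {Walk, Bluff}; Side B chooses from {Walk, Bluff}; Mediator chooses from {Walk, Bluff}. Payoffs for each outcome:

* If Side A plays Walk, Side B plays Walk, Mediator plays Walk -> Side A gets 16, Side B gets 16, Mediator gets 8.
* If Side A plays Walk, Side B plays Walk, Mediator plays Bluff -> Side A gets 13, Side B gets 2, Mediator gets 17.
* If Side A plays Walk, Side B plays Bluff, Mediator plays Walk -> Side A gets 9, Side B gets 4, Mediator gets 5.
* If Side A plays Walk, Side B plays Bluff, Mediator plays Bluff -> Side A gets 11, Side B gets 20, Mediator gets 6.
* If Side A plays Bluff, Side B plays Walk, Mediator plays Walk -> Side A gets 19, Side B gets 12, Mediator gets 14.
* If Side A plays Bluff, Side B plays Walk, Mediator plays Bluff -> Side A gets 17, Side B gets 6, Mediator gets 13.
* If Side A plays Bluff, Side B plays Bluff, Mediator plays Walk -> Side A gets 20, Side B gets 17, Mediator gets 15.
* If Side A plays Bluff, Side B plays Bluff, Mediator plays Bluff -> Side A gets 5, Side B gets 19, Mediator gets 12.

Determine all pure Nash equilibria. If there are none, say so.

Pure-strategy Nash equilibria: (Walk, Bluff, Bluff), (Bluff, Bluff, Walk)

For each strategy profile, look for a profitable unilateral deviation.
(Walk, Walk, Walk): Side A can switch to Bluff (16 → 19). Not NE.
(Walk, Walk, Bluff): Side A can switch to Bluff (13 → 17). Not NE.
(Walk, Bluff, Walk): Side A can switch to Bluff (9 → 20). Not NE.
(Walk, Bluff, Bluff): Side A gets 11, best alternative 5; Side B gets 20, best alternative 2; Mediator gets 6, best alternative 5. No profitable deviation — NE.
(Bluff, Walk, Walk): Side B can switch to Bluff (12 → 17). Not NE.
(Bluff, Walk, Bluff): Side B can switch to Bluff (6 → 19). Not NE.
(Bluff, Bluff, Walk): Side A gets 20, best alternative 9; Side B gets 17, best alternative 12; Mediator gets 15, best alternative 12. No profitable deviation — NE.
(Bluff, Bluff, Bluff): Side A can switch to Walk (5 → 11). Not NE.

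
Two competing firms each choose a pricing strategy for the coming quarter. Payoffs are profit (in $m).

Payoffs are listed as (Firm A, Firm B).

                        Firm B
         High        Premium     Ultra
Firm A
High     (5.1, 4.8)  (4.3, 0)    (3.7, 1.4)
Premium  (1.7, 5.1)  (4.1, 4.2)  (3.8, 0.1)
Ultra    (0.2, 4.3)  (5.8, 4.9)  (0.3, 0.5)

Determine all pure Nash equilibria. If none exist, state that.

For each player, find the best response to each opponent profile; mutual best responses are the pure NE.
Firm A against High: payoffs 5.1, 1.7, 0.2 → best response High.
Firm A against Premium: payoffs 4.3, 4.1, 5.8 → best response Ultra.
Firm A against Ultra: payoffs 3.7, 3.8, 0.3 → best response Premium.
Firm B against High: payoffs 4.8, 0, 1.4 → best response High.
Firm B against Premium: payoffs 5.1, 4.2, 0.1 → best response High.
Firm B against Ultra: payoffs 4.3, 4.9, 0.5 → best response Premium.
Mutual best responses: (High, High); (Ultra, Premium).

(High, High); (Ultra, Premium)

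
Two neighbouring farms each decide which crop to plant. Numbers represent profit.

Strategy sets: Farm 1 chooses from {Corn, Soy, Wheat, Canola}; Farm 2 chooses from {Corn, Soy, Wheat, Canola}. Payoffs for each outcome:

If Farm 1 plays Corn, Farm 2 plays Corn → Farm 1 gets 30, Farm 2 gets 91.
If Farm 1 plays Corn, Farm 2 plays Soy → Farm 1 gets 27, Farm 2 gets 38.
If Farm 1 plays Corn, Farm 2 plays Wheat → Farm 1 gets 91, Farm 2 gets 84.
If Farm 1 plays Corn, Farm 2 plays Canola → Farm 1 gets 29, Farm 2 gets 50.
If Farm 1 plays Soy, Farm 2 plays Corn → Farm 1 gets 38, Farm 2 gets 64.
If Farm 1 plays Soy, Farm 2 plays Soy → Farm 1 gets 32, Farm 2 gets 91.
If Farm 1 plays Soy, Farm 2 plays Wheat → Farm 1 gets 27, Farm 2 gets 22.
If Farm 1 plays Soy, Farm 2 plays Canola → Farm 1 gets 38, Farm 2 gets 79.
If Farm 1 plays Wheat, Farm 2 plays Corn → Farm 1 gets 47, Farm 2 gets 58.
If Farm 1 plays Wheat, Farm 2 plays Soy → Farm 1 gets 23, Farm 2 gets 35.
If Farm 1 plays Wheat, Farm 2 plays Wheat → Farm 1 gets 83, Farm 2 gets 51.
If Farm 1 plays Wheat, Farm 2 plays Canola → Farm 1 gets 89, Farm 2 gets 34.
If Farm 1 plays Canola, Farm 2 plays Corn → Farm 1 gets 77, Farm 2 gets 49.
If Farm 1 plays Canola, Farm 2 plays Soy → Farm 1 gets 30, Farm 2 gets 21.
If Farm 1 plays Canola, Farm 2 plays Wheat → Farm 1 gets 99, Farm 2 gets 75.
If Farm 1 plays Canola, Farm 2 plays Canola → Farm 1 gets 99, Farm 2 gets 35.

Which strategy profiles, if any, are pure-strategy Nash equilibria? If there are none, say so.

(Soy, Soy), (Canola, Wheat)

Farm 1 against Corn: payoffs 30, 38, 47, 77 → best response Canola.
Farm 1 against Soy: payoffs 27, 32, 23, 30 → best response Soy.
Farm 1 against Wheat: payoffs 91, 27, 83, 99 → best response Canola.
Farm 1 against Canola: payoffs 29, 38, 89, 99 → best response Canola.
Farm 2 against Corn: payoffs 91, 38, 84, 50 → best response Corn.
Farm 2 against Soy: payoffs 64, 91, 22, 79 → best response Soy.
Farm 2 against Wheat: payoffs 58, 35, 51, 34 → best response Corn.
Farm 2 against Canola: payoffs 49, 21, 75, 35 → best response Wheat.
Mutual best responses: (Soy, Soy); (Canola, Wheat).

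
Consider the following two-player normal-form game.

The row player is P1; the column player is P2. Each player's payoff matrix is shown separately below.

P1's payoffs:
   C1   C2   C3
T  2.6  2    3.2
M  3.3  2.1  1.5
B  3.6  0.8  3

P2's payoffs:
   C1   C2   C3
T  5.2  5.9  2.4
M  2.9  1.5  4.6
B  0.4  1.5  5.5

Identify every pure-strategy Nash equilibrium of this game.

(T, C1): P1 can switch to M (2.6 → 3.3). Not NE.
(T, C2): P1 can switch to M (2 → 2.1). Not NE.
(T, C3): P2 can switch to C1 (2.4 → 5.2). Not NE.
(M, C1): P1 can switch to B (3.3 → 3.6). Not NE.
(M, C2): P2 can switch to C1 (1.5 → 2.9). Not NE.
(M, C3): P1 can switch to T (1.5 → 3.2). Not NE.
(B, C1): P2 can switch to C2 (0.4 → 1.5). Not NE.
(B, C2): P1 can switch to T (0.8 → 2). Not NE.
(B, C3): P1 can switch to T (3 → 3.2). Not NE.

This game has no pure Nash equilibrium.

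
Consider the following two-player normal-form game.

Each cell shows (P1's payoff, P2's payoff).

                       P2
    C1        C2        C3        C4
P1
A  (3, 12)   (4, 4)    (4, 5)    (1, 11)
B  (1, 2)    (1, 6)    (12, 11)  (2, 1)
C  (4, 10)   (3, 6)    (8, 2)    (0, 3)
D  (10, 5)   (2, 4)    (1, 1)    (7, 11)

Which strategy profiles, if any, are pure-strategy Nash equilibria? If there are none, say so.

Pure-strategy Nash equilibria: (B, C3) and (D, C4)

P1 against C1: payoffs 3, 1, 4, 10 → best response D.
P1 against C2: payoffs 4, 1, 3, 2 → best response A.
P1 against C3: payoffs 4, 12, 8, 1 → best response B.
P1 against C4: payoffs 1, 2, 0, 7 → best response D.
P2 against A: payoffs 12, 4, 5, 11 → best response C1.
P2 against B: payoffs 2, 6, 11, 1 → best response C3.
P2 against C: payoffs 10, 6, 2, 3 → best response C1.
P2 against D: payoffs 5, 4, 1, 11 → best response C4.
Mutual best responses: (B, C3); (D, C4).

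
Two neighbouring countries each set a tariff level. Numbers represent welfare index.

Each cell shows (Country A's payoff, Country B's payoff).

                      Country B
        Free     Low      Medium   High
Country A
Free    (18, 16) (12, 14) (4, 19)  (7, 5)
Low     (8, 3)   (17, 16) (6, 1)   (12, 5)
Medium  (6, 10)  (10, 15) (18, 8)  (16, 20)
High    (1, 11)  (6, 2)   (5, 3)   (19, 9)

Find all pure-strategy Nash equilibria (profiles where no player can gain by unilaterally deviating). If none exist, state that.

Pure NE: (Low, Low)

(Free, Free): Country B can switch to Medium (16 → 19). Not NE.
(Free, Low): Country A can switch to Low (12 → 17). Not NE.
(Free, Medium): Country A can switch to Low (4 → 6). Not NE.
(Free, High): Country A can switch to Low (7 → 12). Not NE.
(Low, Free): Country A can switch to Free (8 → 18). Not NE.
(Low, Low): Country A gets 17, best alternative 12; Country B gets 16, best alternative 5. No profitable deviation — NE.
(Low, Medium): Country A can switch to Medium (6 → 18). Not NE.
(Low, High): Country A can switch to Medium (12 → 16). Not NE.
(Medium, Free): Country A can switch to Free (6 → 18). Not NE.
(Medium, Low): Country A can switch to Free (10 → 12). Not NE.
(Medium, Medium): Country B can switch to Free (8 → 10). Not NE.
(The remaining 5 profiles each have a profitable deviation by the same check.)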